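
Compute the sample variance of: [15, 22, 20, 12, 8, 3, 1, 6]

59.5536

Step 1: Compute the mean: (15 + 22 + 20 + 12 + 8 + 3 + 1 + 6) / 8 = 10.875
Step 2: Compute squared deviations from the mean:
  (15 - 10.875)^2 = 17.0156
  (22 - 10.875)^2 = 123.7656
  (20 - 10.875)^2 = 83.2656
  (12 - 10.875)^2 = 1.2656
  (8 - 10.875)^2 = 8.2656
  (3 - 10.875)^2 = 62.0156
  (1 - 10.875)^2 = 97.5156
  (6 - 10.875)^2 = 23.7656
Step 3: Sum of squared deviations = 416.875
Step 4: Sample variance = 416.875 / 7 = 59.5536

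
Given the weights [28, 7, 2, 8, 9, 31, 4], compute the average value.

12.7143

Step 1: Sum all values: 28 + 7 + 2 + 8 + 9 + 31 + 4 = 89
Step 2: Count the number of values: n = 7
Step 3: Mean = sum / n = 89 / 7 = 12.7143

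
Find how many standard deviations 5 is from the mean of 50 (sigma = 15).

-3

Step 1: Recall the z-score formula: z = (x - mu) / sigma
Step 2: Substitute values: z = (5 - 50) / 15
Step 3: z = -45 / 15 = -3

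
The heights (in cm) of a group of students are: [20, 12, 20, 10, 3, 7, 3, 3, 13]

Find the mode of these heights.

3

Step 1: Count the frequency of each value:
  3: appears 3 time(s)
  7: appears 1 time(s)
  10: appears 1 time(s)
  12: appears 1 time(s)
  13: appears 1 time(s)
  20: appears 2 time(s)
Step 2: The value 3 appears most frequently (3 times).
Step 3: Mode = 3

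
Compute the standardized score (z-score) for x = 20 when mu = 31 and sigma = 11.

-1

Step 1: Recall the z-score formula: z = (x - mu) / sigma
Step 2: Substitute values: z = (20 - 31) / 11
Step 3: z = -11 / 11 = -1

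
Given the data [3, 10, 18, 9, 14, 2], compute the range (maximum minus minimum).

16

Step 1: Identify the maximum value: max = 18
Step 2: Identify the minimum value: min = 2
Step 3: Range = max - min = 18 - 2 = 16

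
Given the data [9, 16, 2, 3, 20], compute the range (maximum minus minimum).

18

Step 1: Identify the maximum value: max = 20
Step 2: Identify the minimum value: min = 2
Step 3: Range = max - min = 20 - 2 = 18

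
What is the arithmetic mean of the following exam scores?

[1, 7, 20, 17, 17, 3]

10.8333

Step 1: Sum all values: 1 + 7 + 20 + 17 + 17 + 3 = 65
Step 2: Count the number of values: n = 6
Step 3: Mean = sum / n = 65 / 6 = 10.8333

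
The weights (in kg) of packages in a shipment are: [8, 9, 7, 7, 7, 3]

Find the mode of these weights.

7

Step 1: Count the frequency of each value:
  3: appears 1 time(s)
  7: appears 3 time(s)
  8: appears 1 time(s)
  9: appears 1 time(s)
Step 2: The value 7 appears most frequently (3 times).
Step 3: Mode = 7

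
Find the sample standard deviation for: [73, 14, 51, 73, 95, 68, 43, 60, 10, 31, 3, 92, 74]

30.6291

Step 1: Compute the mean: 52.8462
Step 2: Sum of squared deviations from the mean: 11257.6923
Step 3: Sample variance = 11257.6923 / 12 = 938.141
Step 4: Standard deviation = sqrt(938.141) = 30.6291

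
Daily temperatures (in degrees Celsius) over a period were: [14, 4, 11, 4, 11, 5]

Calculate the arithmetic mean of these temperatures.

8.1667

Step 1: Sum all values: 14 + 4 + 11 + 4 + 11 + 5 = 49
Step 2: Count the number of values: n = 6
Step 3: Mean = sum / n = 49 / 6 = 8.1667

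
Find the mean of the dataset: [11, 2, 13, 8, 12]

9.2

Step 1: Sum all values: 11 + 2 + 13 + 8 + 12 = 46
Step 2: Count the number of values: n = 5
Step 3: Mean = sum / n = 46 / 5 = 9.2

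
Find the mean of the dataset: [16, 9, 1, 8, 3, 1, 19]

8.1429

Step 1: Sum all values: 16 + 9 + 1 + 8 + 3 + 1 + 19 = 57
Step 2: Count the number of values: n = 7
Step 3: Mean = sum / n = 57 / 7 = 8.1429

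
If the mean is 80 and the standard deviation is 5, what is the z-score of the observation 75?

-1

Step 1: Recall the z-score formula: z = (x - mu) / sigma
Step 2: Substitute values: z = (75 - 80) / 5
Step 3: z = -5 / 5 = -1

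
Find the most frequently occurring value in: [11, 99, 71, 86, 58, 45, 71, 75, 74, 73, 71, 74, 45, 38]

71

Step 1: Count the frequency of each value:
  11: appears 1 time(s)
  38: appears 1 time(s)
  45: appears 2 time(s)
  58: appears 1 time(s)
  71: appears 3 time(s)
  73: appears 1 time(s)
  74: appears 2 time(s)
  75: appears 1 time(s)
  86: appears 1 time(s)
  99: appears 1 time(s)
Step 2: The value 71 appears most frequently (3 times).
Step 3: Mode = 71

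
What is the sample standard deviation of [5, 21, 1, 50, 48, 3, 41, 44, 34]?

20.2306

Step 1: Compute the mean: 27.4444
Step 2: Sum of squared deviations from the mean: 3274.2222
Step 3: Sample variance = 3274.2222 / 8 = 409.2778
Step 4: Standard deviation = sqrt(409.2778) = 20.2306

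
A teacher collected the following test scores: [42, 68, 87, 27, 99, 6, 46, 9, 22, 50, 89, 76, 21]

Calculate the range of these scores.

93

Step 1: Identify the maximum value: max = 99
Step 2: Identify the minimum value: min = 6
Step 3: Range = max - min = 99 - 6 = 93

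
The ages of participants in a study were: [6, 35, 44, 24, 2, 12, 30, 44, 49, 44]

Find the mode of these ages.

44

Step 1: Count the frequency of each value:
  2: appears 1 time(s)
  6: appears 1 time(s)
  12: appears 1 time(s)
  24: appears 1 time(s)
  30: appears 1 time(s)
  35: appears 1 time(s)
  44: appears 3 time(s)
  49: appears 1 time(s)
Step 2: The value 44 appears most frequently (3 times).
Step 3: Mode = 44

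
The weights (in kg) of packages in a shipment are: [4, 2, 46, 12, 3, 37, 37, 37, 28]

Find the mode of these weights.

37

Step 1: Count the frequency of each value:
  2: appears 1 time(s)
  3: appears 1 time(s)
  4: appears 1 time(s)
  12: appears 1 time(s)
  28: appears 1 time(s)
  37: appears 3 time(s)
  46: appears 1 time(s)
Step 2: The value 37 appears most frequently (3 times).
Step 3: Mode = 37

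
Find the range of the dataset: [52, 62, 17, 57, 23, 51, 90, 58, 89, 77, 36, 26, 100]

83

Step 1: Identify the maximum value: max = 100
Step 2: Identify the minimum value: min = 17
Step 3: Range = max - min = 100 - 17 = 83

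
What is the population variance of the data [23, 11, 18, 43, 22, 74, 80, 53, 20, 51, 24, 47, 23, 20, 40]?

414.24

Step 1: Compute the mean: (23 + 11 + 18 + 43 + 22 + 74 + 80 + 53 + 20 + 51 + 24 + 47 + 23 + 20 + 40) / 15 = 36.6
Step 2: Compute squared deviations from the mean:
  (23 - 36.6)^2 = 184.96
  (11 - 36.6)^2 = 655.36
  (18 - 36.6)^2 = 345.96
  (43 - 36.6)^2 = 40.96
  (22 - 36.6)^2 = 213.16
  (74 - 36.6)^2 = 1398.76
  (80 - 36.6)^2 = 1883.56
  (53 - 36.6)^2 = 268.96
  (20 - 36.6)^2 = 275.56
  (51 - 36.6)^2 = 207.36
  (24 - 36.6)^2 = 158.76
  (47 - 36.6)^2 = 108.16
  (23 - 36.6)^2 = 184.96
  (20 - 36.6)^2 = 275.56
  (40 - 36.6)^2 = 11.56
Step 3: Sum of squared deviations = 6213.6
Step 4: Population variance = 6213.6 / 15 = 414.24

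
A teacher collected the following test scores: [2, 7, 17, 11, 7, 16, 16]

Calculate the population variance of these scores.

28.4082

Step 1: Compute the mean: (2 + 7 + 17 + 11 + 7 + 16 + 16) / 7 = 10.8571
Step 2: Compute squared deviations from the mean:
  (2 - 10.8571)^2 = 78.449
  (7 - 10.8571)^2 = 14.8776
  (17 - 10.8571)^2 = 37.7347
  (11 - 10.8571)^2 = 0.0204
  (7 - 10.8571)^2 = 14.8776
  (16 - 10.8571)^2 = 26.449
  (16 - 10.8571)^2 = 26.449
Step 3: Sum of squared deviations = 198.8571
Step 4: Population variance = 198.8571 / 7 = 28.4082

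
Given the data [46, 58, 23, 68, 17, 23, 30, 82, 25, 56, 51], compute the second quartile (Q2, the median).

46

Step 1: Sort the data: [17, 23, 23, 25, 30, 46, 51, 56, 58, 68, 82]
Step 2: n = 11
Step 3: Q2 is the median. Since n is odd, it is the middle value at position 6: 46
Step 4: Q2 = 46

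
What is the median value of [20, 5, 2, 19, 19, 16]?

17.5

Step 1: Sort the data in ascending order: [2, 5, 16, 19, 19, 20]
Step 2: The number of values is n = 6.
Step 3: Since n is even, the median is the average of positions 3 and 4:
  Median = (16 + 19) / 2 = 17.5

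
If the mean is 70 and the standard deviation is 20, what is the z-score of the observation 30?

-2

Step 1: Recall the z-score formula: z = (x - mu) / sigma
Step 2: Substitute values: z = (30 - 70) / 20
Step 3: z = -40 / 20 = -2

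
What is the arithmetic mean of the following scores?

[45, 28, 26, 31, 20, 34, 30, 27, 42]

31.4444

Step 1: Sum all values: 45 + 28 + 26 + 31 + 20 + 34 + 30 + 27 + 42 = 283
Step 2: Count the number of values: n = 9
Step 3: Mean = sum / n = 283 / 9 = 31.4444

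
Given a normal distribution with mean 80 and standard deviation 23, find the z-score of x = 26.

-2.3478

Step 1: Recall the z-score formula: z = (x - mu) / sigma
Step 2: Substitute values: z = (26 - 80) / 23
Step 3: z = -54 / 23 = -2.3478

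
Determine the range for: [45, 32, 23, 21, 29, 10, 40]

35

Step 1: Identify the maximum value: max = 45
Step 2: Identify the minimum value: min = 10
Step 3: Range = max - min = 45 - 10 = 35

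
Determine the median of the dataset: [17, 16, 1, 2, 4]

4

Step 1: Sort the data in ascending order: [1, 2, 4, 16, 17]
Step 2: The number of values is n = 5.
Step 3: Since n is odd, the median is the middle value at position 3: 4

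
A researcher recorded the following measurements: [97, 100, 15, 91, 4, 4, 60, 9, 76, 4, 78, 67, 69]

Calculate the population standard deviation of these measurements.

37.0132

Step 1: Compute the mean: 51.8462
Step 2: Sum of squared deviations from the mean: 17809.6923
Step 3: Population variance = 17809.6923 / 13 = 1369.9763
Step 4: Standard deviation = sqrt(1369.9763) = 37.0132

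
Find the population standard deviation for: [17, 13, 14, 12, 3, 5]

4.9889

Step 1: Compute the mean: 10.6667
Step 2: Sum of squared deviations from the mean: 149.3333
Step 3: Population variance = 149.3333 / 6 = 24.8889
Step 4: Standard deviation = sqrt(24.8889) = 4.9889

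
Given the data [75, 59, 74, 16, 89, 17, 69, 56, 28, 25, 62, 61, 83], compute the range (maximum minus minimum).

73

Step 1: Identify the maximum value: max = 89
Step 2: Identify the minimum value: min = 16
Step 3: Range = max - min = 89 - 16 = 73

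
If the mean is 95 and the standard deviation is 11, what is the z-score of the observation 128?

3

Step 1: Recall the z-score formula: z = (x - mu) / sigma
Step 2: Substitute values: z = (128 - 95) / 11
Step 3: z = 33 / 11 = 3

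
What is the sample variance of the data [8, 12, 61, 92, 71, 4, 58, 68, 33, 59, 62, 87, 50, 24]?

814.489

Step 1: Compute the mean: (8 + 12 + 61 + 92 + 71 + 4 + 58 + 68 + 33 + 59 + 62 + 87 + 50 + 24) / 14 = 49.2143
Step 2: Compute squared deviations from the mean:
  (8 - 49.2143)^2 = 1698.6173
  (12 - 49.2143)^2 = 1384.9031
  (61 - 49.2143)^2 = 138.9031
  (92 - 49.2143)^2 = 1830.6173
  (71 - 49.2143)^2 = 474.6173
  (4 - 49.2143)^2 = 2044.3316
  (58 - 49.2143)^2 = 77.1888
  (68 - 49.2143)^2 = 352.9031
  (33 - 49.2143)^2 = 262.9031
  (59 - 49.2143)^2 = 95.7602
  (62 - 49.2143)^2 = 163.4745
  (87 - 49.2143)^2 = 1427.7602
  (50 - 49.2143)^2 = 0.6173
  (24 - 49.2143)^2 = 635.7602
Step 3: Sum of squared deviations = 10588.3571
Step 4: Sample variance = 10588.3571 / 13 = 814.489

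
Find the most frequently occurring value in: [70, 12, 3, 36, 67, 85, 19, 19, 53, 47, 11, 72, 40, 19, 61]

19

Step 1: Count the frequency of each value:
  3: appears 1 time(s)
  11: appears 1 time(s)
  12: appears 1 time(s)
  19: appears 3 time(s)
  36: appears 1 time(s)
  40: appears 1 time(s)
  47: appears 1 time(s)
  53: appears 1 time(s)
  61: appears 1 time(s)
  67: appears 1 time(s)
  70: appears 1 time(s)
  72: appears 1 time(s)
  85: appears 1 time(s)
Step 2: The value 19 appears most frequently (3 times).
Step 3: Mode = 19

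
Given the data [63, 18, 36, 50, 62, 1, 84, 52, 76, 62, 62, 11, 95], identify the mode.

62

Step 1: Count the frequency of each value:
  1: appears 1 time(s)
  11: appears 1 time(s)
  18: appears 1 time(s)
  36: appears 1 time(s)
  50: appears 1 time(s)
  52: appears 1 time(s)
  62: appears 3 time(s)
  63: appears 1 time(s)
  76: appears 1 time(s)
  84: appears 1 time(s)
  95: appears 1 time(s)
Step 2: The value 62 appears most frequently (3 times).
Step 3: Mode = 62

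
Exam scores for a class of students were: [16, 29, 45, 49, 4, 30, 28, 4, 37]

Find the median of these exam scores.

29

Step 1: Sort the data in ascending order: [4, 4, 16, 28, 29, 30, 37, 45, 49]
Step 2: The number of values is n = 9.
Step 3: Since n is odd, the median is the middle value at position 5: 29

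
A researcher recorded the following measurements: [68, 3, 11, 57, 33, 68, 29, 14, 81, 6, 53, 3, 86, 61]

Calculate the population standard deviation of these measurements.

29.0725

Step 1: Compute the mean: 40.9286
Step 2: Sum of squared deviations from the mean: 11832.9286
Step 3: Population variance = 11832.9286 / 14 = 845.2092
Step 4: Standard deviation = sqrt(845.2092) = 29.0725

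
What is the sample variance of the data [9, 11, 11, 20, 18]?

23.7

Step 1: Compute the mean: (9 + 11 + 11 + 20 + 18) / 5 = 13.8
Step 2: Compute squared deviations from the mean:
  (9 - 13.8)^2 = 23.04
  (11 - 13.8)^2 = 7.84
  (11 - 13.8)^2 = 7.84
  (20 - 13.8)^2 = 38.44
  (18 - 13.8)^2 = 17.64
Step 3: Sum of squared deviations = 94.8
Step 4: Sample variance = 94.8 / 4 = 23.7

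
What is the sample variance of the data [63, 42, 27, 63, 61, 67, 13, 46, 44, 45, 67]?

306.2909

Step 1: Compute the mean: (63 + 42 + 27 + 63 + 61 + 67 + 13 + 46 + 44 + 45 + 67) / 11 = 48.9091
Step 2: Compute squared deviations from the mean:
  (63 - 48.9091)^2 = 198.5537
  (42 - 48.9091)^2 = 47.7355
  (27 - 48.9091)^2 = 480.0083
  (63 - 48.9091)^2 = 198.5537
  (61 - 48.9091)^2 = 146.1901
  (67 - 48.9091)^2 = 327.281
  (13 - 48.9091)^2 = 1289.4628
  (46 - 48.9091)^2 = 8.4628
  (44 - 48.9091)^2 = 24.0992
  (45 - 48.9091)^2 = 15.281
  (67 - 48.9091)^2 = 327.281
Step 3: Sum of squared deviations = 3062.9091
Step 4: Sample variance = 3062.9091 / 10 = 306.2909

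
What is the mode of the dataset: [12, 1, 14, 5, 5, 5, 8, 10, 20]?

5

Step 1: Count the frequency of each value:
  1: appears 1 time(s)
  5: appears 3 time(s)
  8: appears 1 time(s)
  10: appears 1 time(s)
  12: appears 1 time(s)
  14: appears 1 time(s)
  20: appears 1 time(s)
Step 2: The value 5 appears most frequently (3 times).
Step 3: Mode = 5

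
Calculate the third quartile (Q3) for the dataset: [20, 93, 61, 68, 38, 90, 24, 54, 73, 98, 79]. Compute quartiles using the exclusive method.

90

Step 1: Sort the data: [20, 24, 38, 54, 61, 68, 73, 79, 90, 93, 98]
Step 2: n = 11
Step 3: Using the exclusive quartile method:
  Q1 = 38
  Q2 (median) = 68
  Q3 = 90
  IQR = Q3 - Q1 = 90 - 38 = 52
Step 4: Q3 = 90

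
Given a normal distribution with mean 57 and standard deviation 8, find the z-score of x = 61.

0.5

Step 1: Recall the z-score formula: z = (x - mu) / sigma
Step 2: Substitute values: z = (61 - 57) / 8
Step 3: z = 4 / 8 = 0.5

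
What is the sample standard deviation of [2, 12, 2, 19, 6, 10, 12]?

6.1373

Step 1: Compute the mean: 9
Step 2: Sum of squared deviations from the mean: 226
Step 3: Sample variance = 226 / 6 = 37.6667
Step 4: Standard deviation = sqrt(37.6667) = 6.1373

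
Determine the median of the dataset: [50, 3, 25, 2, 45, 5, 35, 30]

27.5

Step 1: Sort the data in ascending order: [2, 3, 5, 25, 30, 35, 45, 50]
Step 2: The number of values is n = 8.
Step 3: Since n is even, the median is the average of positions 4 and 5:
  Median = (25 + 30) / 2 = 27.5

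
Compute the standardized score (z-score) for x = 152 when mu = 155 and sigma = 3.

-1

Step 1: Recall the z-score formula: z = (x - mu) / sigma
Step 2: Substitute values: z = (152 - 155) / 3
Step 3: z = -3 / 3 = -1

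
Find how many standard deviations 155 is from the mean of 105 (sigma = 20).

2.5

Step 1: Recall the z-score formula: z = (x - mu) / sigma
Step 2: Substitute values: z = (155 - 105) / 20
Step 3: z = 50 / 20 = 2.5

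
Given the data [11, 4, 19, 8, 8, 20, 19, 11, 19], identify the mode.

19

Step 1: Count the frequency of each value:
  4: appears 1 time(s)
  8: appears 2 time(s)
  11: appears 2 time(s)
  19: appears 3 time(s)
  20: appears 1 time(s)
Step 2: The value 19 appears most frequently (3 times).
Step 3: Mode = 19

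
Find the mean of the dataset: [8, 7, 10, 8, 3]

7.2

Step 1: Sum all values: 8 + 7 + 10 + 8 + 3 = 36
Step 2: Count the number of values: n = 5
Step 3: Mean = sum / n = 36 / 5 = 7.2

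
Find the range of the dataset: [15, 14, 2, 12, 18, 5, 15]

16

Step 1: Identify the maximum value: max = 18
Step 2: Identify the minimum value: min = 2
Step 3: Range = max - min = 18 - 2 = 16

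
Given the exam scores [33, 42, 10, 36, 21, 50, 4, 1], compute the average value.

24.625

Step 1: Sum all values: 33 + 42 + 10 + 36 + 21 + 50 + 4 + 1 = 197
Step 2: Count the number of values: n = 8
Step 3: Mean = sum / n = 197 / 8 = 24.625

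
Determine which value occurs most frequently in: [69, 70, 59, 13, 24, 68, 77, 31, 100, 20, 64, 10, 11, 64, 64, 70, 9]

64

Step 1: Count the frequency of each value:
  9: appears 1 time(s)
  10: appears 1 time(s)
  11: appears 1 time(s)
  13: appears 1 time(s)
  20: appears 1 time(s)
  24: appears 1 time(s)
  31: appears 1 time(s)
  59: appears 1 time(s)
  64: appears 3 time(s)
  68: appears 1 time(s)
  69: appears 1 time(s)
  70: appears 2 time(s)
  77: appears 1 time(s)
  100: appears 1 time(s)
Step 2: The value 64 appears most frequently (3 times).
Step 3: Mode = 64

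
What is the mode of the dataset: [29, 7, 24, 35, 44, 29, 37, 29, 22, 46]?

29

Step 1: Count the frequency of each value:
  7: appears 1 time(s)
  22: appears 1 time(s)
  24: appears 1 time(s)
  29: appears 3 time(s)
  35: appears 1 time(s)
  37: appears 1 time(s)
  44: appears 1 time(s)
  46: appears 1 time(s)
Step 2: The value 29 appears most frequently (3 times).
Step 3: Mode = 29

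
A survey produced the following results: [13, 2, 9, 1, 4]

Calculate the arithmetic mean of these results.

5.8

Step 1: Sum all values: 13 + 2 + 9 + 1 + 4 = 29
Step 2: Count the number of values: n = 5
Step 3: Mean = sum / n = 29 / 5 = 5.8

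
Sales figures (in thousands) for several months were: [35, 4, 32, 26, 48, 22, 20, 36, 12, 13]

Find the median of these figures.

24

Step 1: Sort the data in ascending order: [4, 12, 13, 20, 22, 26, 32, 35, 36, 48]
Step 2: The number of values is n = 10.
Step 3: Since n is even, the median is the average of positions 5 and 6:
  Median = (22 + 26) / 2 = 24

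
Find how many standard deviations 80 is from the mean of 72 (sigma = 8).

1

Step 1: Recall the z-score formula: z = (x - mu) / sigma
Step 2: Substitute values: z = (80 - 72) / 8
Step 3: z = 8 / 8 = 1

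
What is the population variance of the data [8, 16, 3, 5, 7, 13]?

20.2222

Step 1: Compute the mean: (8 + 16 + 3 + 5 + 7 + 13) / 6 = 8.6667
Step 2: Compute squared deviations from the mean:
  (8 - 8.6667)^2 = 0.4444
  (16 - 8.6667)^2 = 53.7778
  (3 - 8.6667)^2 = 32.1111
  (5 - 8.6667)^2 = 13.4444
  (7 - 8.6667)^2 = 2.7778
  (13 - 8.6667)^2 = 18.7778
Step 3: Sum of squared deviations = 121.3333
Step 4: Population variance = 121.3333 / 6 = 20.2222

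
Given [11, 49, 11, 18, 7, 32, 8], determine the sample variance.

243.619

Step 1: Compute the mean: (11 + 49 + 11 + 18 + 7 + 32 + 8) / 7 = 19.4286
Step 2: Compute squared deviations from the mean:
  (11 - 19.4286)^2 = 71.0408
  (49 - 19.4286)^2 = 874.4694
  (11 - 19.4286)^2 = 71.0408
  (18 - 19.4286)^2 = 2.0408
  (7 - 19.4286)^2 = 154.4694
  (32 - 19.4286)^2 = 158.0408
  (8 - 19.4286)^2 = 130.6122
Step 3: Sum of squared deviations = 1461.7143
Step 4: Sample variance = 1461.7143 / 6 = 243.619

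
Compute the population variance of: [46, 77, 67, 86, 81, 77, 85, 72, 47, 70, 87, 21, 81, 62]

332.9643

Step 1: Compute the mean: (46 + 77 + 67 + 86 + 81 + 77 + 85 + 72 + 47 + 70 + 87 + 21 + 81 + 62) / 14 = 68.5
Step 2: Compute squared deviations from the mean:
  (46 - 68.5)^2 = 506.25
  (77 - 68.5)^2 = 72.25
  (67 - 68.5)^2 = 2.25
  (86 - 68.5)^2 = 306.25
  (81 - 68.5)^2 = 156.25
  (77 - 68.5)^2 = 72.25
  (85 - 68.5)^2 = 272.25
  (72 - 68.5)^2 = 12.25
  (47 - 68.5)^2 = 462.25
  (70 - 68.5)^2 = 2.25
  (87 - 68.5)^2 = 342.25
  (21 - 68.5)^2 = 2256.25
  (81 - 68.5)^2 = 156.25
  (62 - 68.5)^2 = 42.25
Step 3: Sum of squared deviations = 4661.5
Step 4: Population variance = 4661.5 / 14 = 332.9643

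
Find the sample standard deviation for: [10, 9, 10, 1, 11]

4.0866

Step 1: Compute the mean: 8.2
Step 2: Sum of squared deviations from the mean: 66.8
Step 3: Sample variance = 66.8 / 4 = 16.7
Step 4: Standard deviation = sqrt(16.7) = 4.0866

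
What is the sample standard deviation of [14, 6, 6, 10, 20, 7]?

5.5767

Step 1: Compute the mean: 10.5
Step 2: Sum of squared deviations from the mean: 155.5
Step 3: Sample variance = 155.5 / 5 = 31.1
Step 4: Standard deviation = sqrt(31.1) = 5.5767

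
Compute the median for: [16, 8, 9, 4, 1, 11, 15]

9

Step 1: Sort the data in ascending order: [1, 4, 8, 9, 11, 15, 16]
Step 2: The number of values is n = 7.
Step 3: Since n is odd, the median is the middle value at position 4: 9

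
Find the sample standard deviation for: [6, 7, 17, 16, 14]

5.1478

Step 1: Compute the mean: 12
Step 2: Sum of squared deviations from the mean: 106
Step 3: Sample variance = 106 / 4 = 26.5
Step 4: Standard deviation = sqrt(26.5) = 5.1478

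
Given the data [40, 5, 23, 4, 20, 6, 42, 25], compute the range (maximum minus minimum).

38

Step 1: Identify the maximum value: max = 42
Step 2: Identify the minimum value: min = 4
Step 3: Range = max - min = 42 - 4 = 38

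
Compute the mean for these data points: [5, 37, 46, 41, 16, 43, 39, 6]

29.125

Step 1: Sum all values: 5 + 37 + 46 + 41 + 16 + 43 + 39 + 6 = 233
Step 2: Count the number of values: n = 8
Step 3: Mean = sum / n = 233 / 8 = 29.125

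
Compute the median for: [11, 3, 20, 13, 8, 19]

12

Step 1: Sort the data in ascending order: [3, 8, 11, 13, 19, 20]
Step 2: The number of values is n = 6.
Step 3: Since n is even, the median is the average of positions 3 and 4:
  Median = (11 + 13) / 2 = 12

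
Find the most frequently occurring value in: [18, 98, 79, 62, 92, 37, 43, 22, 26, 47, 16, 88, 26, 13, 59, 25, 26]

26

Step 1: Count the frequency of each value:
  13: appears 1 time(s)
  16: appears 1 time(s)
  18: appears 1 time(s)
  22: appears 1 time(s)
  25: appears 1 time(s)
  26: appears 3 time(s)
  37: appears 1 time(s)
  43: appears 1 time(s)
  47: appears 1 time(s)
  59: appears 1 time(s)
  62: appears 1 time(s)
  79: appears 1 time(s)
  88: appears 1 time(s)
  92: appears 1 time(s)
  98: appears 1 time(s)
Step 2: The value 26 appears most frequently (3 times).
Step 3: Mode = 26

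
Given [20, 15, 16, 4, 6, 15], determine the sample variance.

39.0667

Step 1: Compute the mean: (20 + 15 + 16 + 4 + 6 + 15) / 6 = 12.6667
Step 2: Compute squared deviations from the mean:
  (20 - 12.6667)^2 = 53.7778
  (15 - 12.6667)^2 = 5.4444
  (16 - 12.6667)^2 = 11.1111
  (4 - 12.6667)^2 = 75.1111
  (6 - 12.6667)^2 = 44.4444
  (15 - 12.6667)^2 = 5.4444
Step 3: Sum of squared deviations = 195.3333
Step 4: Sample variance = 195.3333 / 5 = 39.0667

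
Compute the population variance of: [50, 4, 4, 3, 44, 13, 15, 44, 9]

338.2222

Step 1: Compute the mean: (50 + 4 + 4 + 3 + 44 + 13 + 15 + 44 + 9) / 9 = 20.6667
Step 2: Compute squared deviations from the mean:
  (50 - 20.6667)^2 = 860.4444
  (4 - 20.6667)^2 = 277.7778
  (4 - 20.6667)^2 = 277.7778
  (3 - 20.6667)^2 = 312.1111
  (44 - 20.6667)^2 = 544.4444
  (13 - 20.6667)^2 = 58.7778
  (15 - 20.6667)^2 = 32.1111
  (44 - 20.6667)^2 = 544.4444
  (9 - 20.6667)^2 = 136.1111
Step 3: Sum of squared deviations = 3044
Step 4: Population variance = 3044 / 9 = 338.2222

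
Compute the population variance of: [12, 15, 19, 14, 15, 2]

27.8056

Step 1: Compute the mean: (12 + 15 + 19 + 14 + 15 + 2) / 6 = 12.8333
Step 2: Compute squared deviations from the mean:
  (12 - 12.8333)^2 = 0.6944
  (15 - 12.8333)^2 = 4.6944
  (19 - 12.8333)^2 = 38.0278
  (14 - 12.8333)^2 = 1.3611
  (15 - 12.8333)^2 = 4.6944
  (2 - 12.8333)^2 = 117.3611
Step 3: Sum of squared deviations = 166.8333
Step 4: Population variance = 166.8333 / 6 = 27.8056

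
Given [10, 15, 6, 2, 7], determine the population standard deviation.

4.3359

Step 1: Compute the mean: 8
Step 2: Sum of squared deviations from the mean: 94
Step 3: Population variance = 94 / 5 = 18.8
Step 4: Standard deviation = sqrt(18.8) = 4.3359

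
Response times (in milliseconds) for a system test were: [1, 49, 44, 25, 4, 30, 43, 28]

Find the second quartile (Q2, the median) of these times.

29

Step 1: Sort the data: [1, 4, 25, 28, 30, 43, 44, 49]
Step 2: n = 8
Step 3: Q2 is the median. Since n is even, it is the average of the values at positions 4 and 5:
  Q2 = (28 + 30) / 2 = 29
Step 4: Q2 = 29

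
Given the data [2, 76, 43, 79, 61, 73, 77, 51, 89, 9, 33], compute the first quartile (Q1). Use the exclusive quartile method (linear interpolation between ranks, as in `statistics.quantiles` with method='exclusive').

33

Step 1: Sort the data: [2, 9, 33, 43, 51, 61, 73, 76, 77, 79, 89]
Step 2: n = 11
Step 3: Using the exclusive quartile method:
  Q1 = 33
  Q2 (median) = 61
  Q3 = 77
  IQR = Q3 - Q1 = 77 - 33 = 44
Step 4: Q1 = 33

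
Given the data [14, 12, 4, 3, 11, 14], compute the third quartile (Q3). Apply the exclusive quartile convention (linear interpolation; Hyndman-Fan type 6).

14

Step 1: Sort the data: [3, 4, 11, 12, 14, 14]
Step 2: n = 6
Step 3: Using the exclusive quartile method:
  Q1 = 3.75
  Q2 (median) = 11.5
  Q3 = 14
  IQR = Q3 - Q1 = 14 - 3.75 = 10.25
Step 4: Q3 = 14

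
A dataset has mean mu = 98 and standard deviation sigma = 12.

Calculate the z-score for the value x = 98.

0

Step 1: Recall the z-score formula: z = (x - mu) / sigma
Step 2: Substitute values: z = (98 - 98) / 12
Step 3: z = 0 / 12 = 0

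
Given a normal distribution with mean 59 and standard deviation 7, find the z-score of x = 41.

-2.5714

Step 1: Recall the z-score formula: z = (x - mu) / sigma
Step 2: Substitute values: z = (41 - 59) / 7
Step 3: z = -18 / 7 = -2.5714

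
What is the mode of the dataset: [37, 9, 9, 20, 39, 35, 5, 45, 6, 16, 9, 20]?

9

Step 1: Count the frequency of each value:
  5: appears 1 time(s)
  6: appears 1 time(s)
  9: appears 3 time(s)
  16: appears 1 time(s)
  20: appears 2 time(s)
  35: appears 1 time(s)
  37: appears 1 time(s)
  39: appears 1 time(s)
  45: appears 1 time(s)
Step 2: The value 9 appears most frequently (3 times).
Step 3: Mode = 9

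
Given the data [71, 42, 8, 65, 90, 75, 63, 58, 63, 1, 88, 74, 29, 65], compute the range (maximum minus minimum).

89

Step 1: Identify the maximum value: max = 90
Step 2: Identify the minimum value: min = 1
Step 3: Range = max - min = 90 - 1 = 89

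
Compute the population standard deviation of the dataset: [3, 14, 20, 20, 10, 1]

7.4759

Step 1: Compute the mean: 11.3333
Step 2: Sum of squared deviations from the mean: 335.3333
Step 3: Population variance = 335.3333 / 6 = 55.8889
Step 4: Standard deviation = sqrt(55.8889) = 7.4759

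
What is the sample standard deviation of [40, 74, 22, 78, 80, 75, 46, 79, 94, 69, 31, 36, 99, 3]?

29.0305

Step 1: Compute the mean: 59
Step 2: Sum of squared deviations from the mean: 10956
Step 3: Sample variance = 10956 / 13 = 842.7692
Step 4: Standard deviation = sqrt(842.7692) = 29.0305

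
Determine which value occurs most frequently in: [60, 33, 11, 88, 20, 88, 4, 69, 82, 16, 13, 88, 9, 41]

88

Step 1: Count the frequency of each value:
  4: appears 1 time(s)
  9: appears 1 time(s)
  11: appears 1 time(s)
  13: appears 1 time(s)
  16: appears 1 time(s)
  20: appears 1 time(s)
  33: appears 1 time(s)
  41: appears 1 time(s)
  60: appears 1 time(s)
  69: appears 1 time(s)
  82: appears 1 time(s)
  88: appears 3 time(s)
Step 2: The value 88 appears most frequently (3 times).
Step 3: Mode = 88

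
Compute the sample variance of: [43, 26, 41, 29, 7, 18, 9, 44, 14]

213

Step 1: Compute the mean: (43 + 26 + 41 + 29 + 7 + 18 + 9 + 44 + 14) / 9 = 25.6667
Step 2: Compute squared deviations from the mean:
  (43 - 25.6667)^2 = 300.4444
  (26 - 25.6667)^2 = 0.1111
  (41 - 25.6667)^2 = 235.1111
  (29 - 25.6667)^2 = 11.1111
  (7 - 25.6667)^2 = 348.4444
  (18 - 25.6667)^2 = 58.7778
  (9 - 25.6667)^2 = 277.7778
  (44 - 25.6667)^2 = 336.1111
  (14 - 25.6667)^2 = 136.1111
Step 3: Sum of squared deviations = 1704
Step 4: Sample variance = 1704 / 8 = 213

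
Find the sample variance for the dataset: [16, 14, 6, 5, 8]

24.2

Step 1: Compute the mean: (16 + 14 + 6 + 5 + 8) / 5 = 9.8
Step 2: Compute squared deviations from the mean:
  (16 - 9.8)^2 = 38.44
  (14 - 9.8)^2 = 17.64
  (6 - 9.8)^2 = 14.44
  (5 - 9.8)^2 = 23.04
  (8 - 9.8)^2 = 3.24
Step 3: Sum of squared deviations = 96.8
Step 4: Sample variance = 96.8 / 4 = 24.2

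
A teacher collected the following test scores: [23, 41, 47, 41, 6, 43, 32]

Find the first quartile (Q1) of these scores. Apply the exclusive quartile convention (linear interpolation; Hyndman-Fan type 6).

23

Step 1: Sort the data: [6, 23, 32, 41, 41, 43, 47]
Step 2: n = 7
Step 3: Using the exclusive quartile method:
  Q1 = 23
  Q2 (median) = 41
  Q3 = 43
  IQR = Q3 - Q1 = 43 - 23 = 20
Step 4: Q1 = 23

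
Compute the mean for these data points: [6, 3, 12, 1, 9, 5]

6

Step 1: Sum all values: 6 + 3 + 12 + 1 + 9 + 5 = 36
Step 2: Count the number of values: n = 6
Step 3: Mean = sum / n = 36 / 6 = 6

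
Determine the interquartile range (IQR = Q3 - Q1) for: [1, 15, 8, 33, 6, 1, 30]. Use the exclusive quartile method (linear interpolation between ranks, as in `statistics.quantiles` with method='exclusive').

29

Step 1: Sort the data: [1, 1, 6, 8, 15, 30, 33]
Step 2: n = 7
Step 3: Using the exclusive quartile method:
  Q1 = 1
  Q2 (median) = 8
  Q3 = 30
  IQR = Q3 - Q1 = 30 - 1 = 29
Step 4: IQR = 29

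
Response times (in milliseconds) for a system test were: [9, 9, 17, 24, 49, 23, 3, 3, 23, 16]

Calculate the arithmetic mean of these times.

17.6

Step 1: Sum all values: 9 + 9 + 17 + 24 + 49 + 23 + 3 + 3 + 23 + 16 = 176
Step 2: Count the number of values: n = 10
Step 3: Mean = sum / n = 176 / 10 = 17.6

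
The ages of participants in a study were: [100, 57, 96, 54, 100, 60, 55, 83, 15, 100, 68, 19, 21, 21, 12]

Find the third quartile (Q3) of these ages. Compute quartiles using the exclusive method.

96

Step 1: Sort the data: [12, 15, 19, 21, 21, 54, 55, 57, 60, 68, 83, 96, 100, 100, 100]
Step 2: n = 15
Step 3: Using the exclusive quartile method:
  Q1 = 21
  Q2 (median) = 57
  Q3 = 96
  IQR = Q3 - Q1 = 96 - 21 = 75
Step 4: Q3 = 96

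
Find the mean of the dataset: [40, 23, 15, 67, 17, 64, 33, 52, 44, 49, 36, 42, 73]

42.6923

Step 1: Sum all values: 40 + 23 + 15 + 67 + 17 + 64 + 33 + 52 + 44 + 49 + 36 + 42 + 73 = 555
Step 2: Count the number of values: n = 13
Step 3: Mean = sum / n = 555 / 13 = 42.6923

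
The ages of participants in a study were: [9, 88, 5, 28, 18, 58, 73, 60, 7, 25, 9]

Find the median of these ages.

25

Step 1: Sort the data in ascending order: [5, 7, 9, 9, 18, 25, 28, 58, 60, 73, 88]
Step 2: The number of values is n = 11.
Step 3: Since n is odd, the median is the middle value at position 6: 25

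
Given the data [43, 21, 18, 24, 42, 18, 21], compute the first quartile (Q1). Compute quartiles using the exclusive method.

18

Step 1: Sort the data: [18, 18, 21, 21, 24, 42, 43]
Step 2: n = 7
Step 3: Using the exclusive quartile method:
  Q1 = 18
  Q2 (median) = 21
  Q3 = 42
  IQR = Q3 - Q1 = 42 - 18 = 24
Step 4: Q1 = 18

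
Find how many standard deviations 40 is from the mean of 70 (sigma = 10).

-3

Step 1: Recall the z-score formula: z = (x - mu) / sigma
Step 2: Substitute values: z = (40 - 70) / 10
Step 3: z = -30 / 10 = -3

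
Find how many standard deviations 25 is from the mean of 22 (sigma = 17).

0.1765

Step 1: Recall the z-score formula: z = (x - mu) / sigma
Step 2: Substitute values: z = (25 - 22) / 17
Step 3: z = 3 / 17 = 0.1765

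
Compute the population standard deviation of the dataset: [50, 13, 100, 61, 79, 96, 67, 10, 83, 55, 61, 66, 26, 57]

26.5299

Step 1: Compute the mean: 58.8571
Step 2: Sum of squared deviations from the mean: 9853.7143
Step 3: Population variance = 9853.7143 / 14 = 703.8367
Step 4: Standard deviation = sqrt(703.8367) = 26.5299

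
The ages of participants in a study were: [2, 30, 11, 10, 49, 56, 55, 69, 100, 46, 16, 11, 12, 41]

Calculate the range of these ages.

98

Step 1: Identify the maximum value: max = 100
Step 2: Identify the minimum value: min = 2
Step 3: Range = max - min = 100 - 2 = 98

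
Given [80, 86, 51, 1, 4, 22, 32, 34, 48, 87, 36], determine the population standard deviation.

28.9422

Step 1: Compute the mean: 43.7273
Step 2: Sum of squared deviations from the mean: 9214.1818
Step 3: Population variance = 9214.1818 / 11 = 837.6529
Step 4: Standard deviation = sqrt(837.6529) = 28.9422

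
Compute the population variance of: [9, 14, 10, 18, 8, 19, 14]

16.1224

Step 1: Compute the mean: (9 + 14 + 10 + 18 + 8 + 19 + 14) / 7 = 13.1429
Step 2: Compute squared deviations from the mean:
  (9 - 13.1429)^2 = 17.1633
  (14 - 13.1429)^2 = 0.7347
  (10 - 13.1429)^2 = 9.8776
  (18 - 13.1429)^2 = 23.5918
  (8 - 13.1429)^2 = 26.449
  (19 - 13.1429)^2 = 34.3061
  (14 - 13.1429)^2 = 0.7347
Step 3: Sum of squared deviations = 112.8571
Step 4: Population variance = 112.8571 / 7 = 16.1224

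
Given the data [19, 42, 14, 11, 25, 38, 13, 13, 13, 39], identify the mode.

13

Step 1: Count the frequency of each value:
  11: appears 1 time(s)
  13: appears 3 time(s)
  14: appears 1 time(s)
  19: appears 1 time(s)
  25: appears 1 time(s)
  38: appears 1 time(s)
  39: appears 1 time(s)
  42: appears 1 time(s)
Step 2: The value 13 appears most frequently (3 times).
Step 3: Mode = 13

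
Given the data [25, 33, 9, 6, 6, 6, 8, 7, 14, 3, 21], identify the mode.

6

Step 1: Count the frequency of each value:
  3: appears 1 time(s)
  6: appears 3 time(s)
  7: appears 1 time(s)
  8: appears 1 time(s)
  9: appears 1 time(s)
  14: appears 1 time(s)
  21: appears 1 time(s)
  25: appears 1 time(s)
  33: appears 1 time(s)
Step 2: The value 6 appears most frequently (3 times).
Step 3: Mode = 6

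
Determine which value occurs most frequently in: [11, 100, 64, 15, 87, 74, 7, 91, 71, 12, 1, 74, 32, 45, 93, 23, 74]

74

Step 1: Count the frequency of each value:
  1: appears 1 time(s)
  7: appears 1 time(s)
  11: appears 1 time(s)
  12: appears 1 time(s)
  15: appears 1 time(s)
  23: appears 1 time(s)
  32: appears 1 time(s)
  45: appears 1 time(s)
  64: appears 1 time(s)
  71: appears 1 time(s)
  74: appears 3 time(s)
  87: appears 1 time(s)
  91: appears 1 time(s)
  93: appears 1 time(s)
  100: appears 1 time(s)
Step 2: The value 74 appears most frequently (3 times).
Step 3: Mode = 74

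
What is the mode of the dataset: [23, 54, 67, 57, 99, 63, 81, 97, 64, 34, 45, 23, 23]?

23

Step 1: Count the frequency of each value:
  23: appears 3 time(s)
  34: appears 1 time(s)
  45: appears 1 time(s)
  54: appears 1 time(s)
  57: appears 1 time(s)
  63: appears 1 time(s)
  64: appears 1 time(s)
  67: appears 1 time(s)
  81: appears 1 time(s)
  97: appears 1 time(s)
  99: appears 1 time(s)
Step 2: The value 23 appears most frequently (3 times).
Step 3: Mode = 23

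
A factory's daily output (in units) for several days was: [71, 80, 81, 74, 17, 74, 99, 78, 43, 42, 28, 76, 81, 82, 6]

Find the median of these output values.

74

Step 1: Sort the data in ascending order: [6, 17, 28, 42, 43, 71, 74, 74, 76, 78, 80, 81, 81, 82, 99]
Step 2: The number of values is n = 15.
Step 3: Since n is odd, the median is the middle value at position 8: 74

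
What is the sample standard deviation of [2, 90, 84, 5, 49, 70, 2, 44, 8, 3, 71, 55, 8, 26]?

33.0651

Step 1: Compute the mean: 36.9286
Step 2: Sum of squared deviations from the mean: 14212.9286
Step 3: Sample variance = 14212.9286 / 13 = 1093.3022
Step 4: Standard deviation = sqrt(1093.3022) = 33.0651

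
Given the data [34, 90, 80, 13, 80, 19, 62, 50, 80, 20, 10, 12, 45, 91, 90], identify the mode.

80

Step 1: Count the frequency of each value:
  10: appears 1 time(s)
  12: appears 1 time(s)
  13: appears 1 time(s)
  19: appears 1 time(s)
  20: appears 1 time(s)
  34: appears 1 time(s)
  45: appears 1 time(s)
  50: appears 1 time(s)
  62: appears 1 time(s)
  80: appears 3 time(s)
  90: appears 2 time(s)
  91: appears 1 time(s)
Step 2: The value 80 appears most frequently (3 times).
Step 3: Mode = 80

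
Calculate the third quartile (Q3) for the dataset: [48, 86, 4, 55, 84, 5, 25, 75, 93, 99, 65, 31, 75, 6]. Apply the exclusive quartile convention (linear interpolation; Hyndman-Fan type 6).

84.5

Step 1: Sort the data: [4, 5, 6, 25, 31, 48, 55, 65, 75, 75, 84, 86, 93, 99]
Step 2: n = 14
Step 3: Using the exclusive quartile method:
  Q1 = 20.25
  Q2 (median) = 60
  Q3 = 84.5
  IQR = Q3 - Q1 = 84.5 - 20.25 = 64.25
Step 4: Q3 = 84.5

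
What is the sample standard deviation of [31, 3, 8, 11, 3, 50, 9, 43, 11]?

17.824

Step 1: Compute the mean: 18.7778
Step 2: Sum of squared deviations from the mean: 2541.5556
Step 3: Sample variance = 2541.5556 / 8 = 317.6944
Step 4: Standard deviation = sqrt(317.6944) = 17.824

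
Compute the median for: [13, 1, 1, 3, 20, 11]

7

Step 1: Sort the data in ascending order: [1, 1, 3, 11, 13, 20]
Step 2: The number of values is n = 6.
Step 3: Since n is even, the median is the average of positions 3 and 4:
  Median = (3 + 11) / 2 = 7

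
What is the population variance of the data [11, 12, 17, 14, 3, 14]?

19.1389

Step 1: Compute the mean: (11 + 12 + 17 + 14 + 3 + 14) / 6 = 11.8333
Step 2: Compute squared deviations from the mean:
  (11 - 11.8333)^2 = 0.6944
  (12 - 11.8333)^2 = 0.0278
  (17 - 11.8333)^2 = 26.6944
  (14 - 11.8333)^2 = 4.6944
  (3 - 11.8333)^2 = 78.0278
  (14 - 11.8333)^2 = 4.6944
Step 3: Sum of squared deviations = 114.8333
Step 4: Population variance = 114.8333 / 6 = 19.1389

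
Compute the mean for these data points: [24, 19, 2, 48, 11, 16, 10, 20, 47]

21.8889

Step 1: Sum all values: 24 + 19 + 2 + 48 + 11 + 16 + 10 + 20 + 47 = 197
Step 2: Count the number of values: n = 9
Step 3: Mean = sum / n = 197 / 9 = 21.8889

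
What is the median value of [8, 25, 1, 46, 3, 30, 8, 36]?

16.5

Step 1: Sort the data in ascending order: [1, 3, 8, 8, 25, 30, 36, 46]
Step 2: The number of values is n = 8.
Step 3: Since n is even, the median is the average of positions 4 and 5:
  Median = (8 + 25) / 2 = 16.5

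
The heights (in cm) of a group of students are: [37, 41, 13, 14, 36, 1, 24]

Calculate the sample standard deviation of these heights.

15.0079

Step 1: Compute the mean: 23.7143
Step 2: Sum of squared deviations from the mean: 1351.4286
Step 3: Sample variance = 1351.4286 / 6 = 225.2381
Step 4: Standard deviation = sqrt(225.2381) = 15.0079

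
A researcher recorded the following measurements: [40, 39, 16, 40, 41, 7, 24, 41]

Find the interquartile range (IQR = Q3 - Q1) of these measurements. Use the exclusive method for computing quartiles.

22.75

Step 1: Sort the data: [7, 16, 24, 39, 40, 40, 41, 41]
Step 2: n = 8
Step 3: Using the exclusive quartile method:
  Q1 = 18
  Q2 (median) = 39.5
  Q3 = 40.75
  IQR = Q3 - Q1 = 40.75 - 18 = 22.75
Step 4: IQR = 22.75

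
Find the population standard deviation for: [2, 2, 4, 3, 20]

6.9397

Step 1: Compute the mean: 6.2
Step 2: Sum of squared deviations from the mean: 240.8
Step 3: Population variance = 240.8 / 5 = 48.16
Step 4: Standard deviation = sqrt(48.16) = 6.9397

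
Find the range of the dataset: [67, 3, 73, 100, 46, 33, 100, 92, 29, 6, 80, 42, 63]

97

Step 1: Identify the maximum value: max = 100
Step 2: Identify the minimum value: min = 3
Step 3: Range = max - min = 100 - 3 = 97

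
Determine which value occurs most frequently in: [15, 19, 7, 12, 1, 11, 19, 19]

19

Step 1: Count the frequency of each value:
  1: appears 1 time(s)
  7: appears 1 time(s)
  11: appears 1 time(s)
  12: appears 1 time(s)
  15: appears 1 time(s)
  19: appears 3 time(s)
Step 2: The value 19 appears most frequently (3 times).
Step 3: Mode = 19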